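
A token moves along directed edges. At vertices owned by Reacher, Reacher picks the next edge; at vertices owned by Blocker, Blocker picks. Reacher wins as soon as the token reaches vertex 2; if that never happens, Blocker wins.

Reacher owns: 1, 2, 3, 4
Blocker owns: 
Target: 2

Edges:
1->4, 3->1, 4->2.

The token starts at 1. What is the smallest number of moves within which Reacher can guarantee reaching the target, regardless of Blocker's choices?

2

A0 = {2}
A1: add {4} — 4 (Reacher) has 4→2.
A2: add {1} — 1 (Reacher) has 1→4.
1 enters the attractor at level 2, so Reacher can force the target in 2 moves from there.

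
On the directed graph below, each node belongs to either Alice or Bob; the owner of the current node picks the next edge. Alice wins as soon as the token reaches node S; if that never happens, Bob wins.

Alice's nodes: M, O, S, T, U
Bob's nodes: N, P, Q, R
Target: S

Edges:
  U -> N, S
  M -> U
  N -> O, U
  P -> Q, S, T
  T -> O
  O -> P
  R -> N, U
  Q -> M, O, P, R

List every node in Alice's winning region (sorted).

M, S, U

A0 = {S}
A1: add {U} — U (Alice) has U→S.
A2: add {M} — M (Alice) has M→U.
A3 = A2; e.g. N (Bob) can still go to O. Fixed point.
Alice's winning region = {M, S, U}.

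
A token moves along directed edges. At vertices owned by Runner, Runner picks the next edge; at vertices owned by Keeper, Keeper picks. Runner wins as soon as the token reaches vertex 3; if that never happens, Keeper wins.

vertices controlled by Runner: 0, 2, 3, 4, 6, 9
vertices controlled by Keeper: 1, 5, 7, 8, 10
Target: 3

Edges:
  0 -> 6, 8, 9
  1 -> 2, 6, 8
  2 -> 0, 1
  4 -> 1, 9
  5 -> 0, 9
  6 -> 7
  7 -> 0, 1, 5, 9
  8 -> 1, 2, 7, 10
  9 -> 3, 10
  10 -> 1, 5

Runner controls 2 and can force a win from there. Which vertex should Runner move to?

A0 = {3}
A1: add {9} — 9 (Runner) has 9→3.
A2: add {0, 4} — 0 (Runner) has 0→9; 4 (Runner) has 4→9.
A3: add {2, 5} — 2 (Runner) has 2→0; 5 (Keeper): all of {0, 9} already in.
A4 = A3; e.g. 1 (Keeper) can still go to 6. Fixed point.
From 2, successor 0 is in the attractor (rank 2); the other successor 1 is not.

0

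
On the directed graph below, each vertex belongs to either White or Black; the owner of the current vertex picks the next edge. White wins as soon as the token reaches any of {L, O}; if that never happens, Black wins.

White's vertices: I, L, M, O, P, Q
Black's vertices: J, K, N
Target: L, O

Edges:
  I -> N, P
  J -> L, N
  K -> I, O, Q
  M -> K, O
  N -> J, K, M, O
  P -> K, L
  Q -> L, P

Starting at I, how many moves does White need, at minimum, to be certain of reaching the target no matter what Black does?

A0 = {L, O}
A1: add {M, P, Q} — M (White) has M→O; P (White) has P→L; Q (White) has Q→L.
A2: add {I} — I (White) has I→P.
I enters the attractor at level 2, so White can force the target in 2 moves from there.

2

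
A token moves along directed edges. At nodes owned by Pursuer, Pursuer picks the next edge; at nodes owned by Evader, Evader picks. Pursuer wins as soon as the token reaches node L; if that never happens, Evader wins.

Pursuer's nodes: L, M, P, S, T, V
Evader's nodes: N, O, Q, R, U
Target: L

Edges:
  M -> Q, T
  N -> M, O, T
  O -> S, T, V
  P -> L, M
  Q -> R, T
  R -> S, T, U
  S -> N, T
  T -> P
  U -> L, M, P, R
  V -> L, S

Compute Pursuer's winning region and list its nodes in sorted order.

A0 = {L}
A1: add {P, V} — P (Pursuer) has P→L; V (Pursuer) has V→L.
A2: add {T} — T (Pursuer) has T→P.
A3: add {M, S} — M (Pursuer) has M→T; S (Pursuer) has S→T.
A4: add {O} — O (Evader): all of {S, T, V} already in.
A5: add {N} — N (Evader): all of {M, O, T} already in.
A6 = A5; e.g. Q (Evader) can still go to R. Fixed point.
Pursuer's winning region = {L, M, N, O, P, S, T, V}.

L, M, N, O, P, S, T, V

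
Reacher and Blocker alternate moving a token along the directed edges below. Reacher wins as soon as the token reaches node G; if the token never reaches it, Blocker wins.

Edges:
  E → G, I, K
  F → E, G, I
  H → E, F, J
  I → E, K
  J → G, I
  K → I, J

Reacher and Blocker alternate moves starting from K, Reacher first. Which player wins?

Blocker

Track states (vertex, player-to-move).
A0 = {(G,Reacher), (G,Blocker)}
A1: add {(E,Reacher), (F,Reacher), (J,Reacher)}.
A2: add {(H,Blocker)}.
A3 = A2; e.g. (E,Blocker) stays out. (K,Reacher) never enters ⇒ Blocker avoids the target.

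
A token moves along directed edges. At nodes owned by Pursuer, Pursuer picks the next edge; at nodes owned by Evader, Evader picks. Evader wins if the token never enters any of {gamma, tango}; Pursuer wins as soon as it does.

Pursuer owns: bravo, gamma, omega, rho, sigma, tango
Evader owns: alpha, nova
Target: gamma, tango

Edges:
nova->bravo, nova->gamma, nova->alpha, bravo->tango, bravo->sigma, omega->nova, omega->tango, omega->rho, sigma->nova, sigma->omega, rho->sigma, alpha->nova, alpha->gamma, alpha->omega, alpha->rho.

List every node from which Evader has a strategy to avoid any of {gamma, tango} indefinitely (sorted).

alpha, nova

A0 = {gamma, tango}
A1: add {bravo, omega} — bravo (Pursuer) has bravo→tango; omega (Pursuer) has omega→tango.
A2: add {sigma} — sigma (Pursuer) has sigma→omega.
A3: add {rho} — rho (Pursuer) has rho→sigma.
A4 = A3; e.g. nova (Evader) can still go to alpha. Fixed point.
Pursuer's attractor = {bravo, gamma, omega, rho, sigma, tango}; Evader avoids the target exactly from the complement.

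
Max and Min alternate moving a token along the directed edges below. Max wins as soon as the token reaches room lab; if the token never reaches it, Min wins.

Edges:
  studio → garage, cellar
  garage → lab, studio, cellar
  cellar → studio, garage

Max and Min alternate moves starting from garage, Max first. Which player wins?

Track states (vertex, player-to-move).
A0 = {(lab,Max), (lab,Min)}
A1: add {(garage,Max)}.
(garage,Max) ∈ A1 ⇒ Max forces the target.

Max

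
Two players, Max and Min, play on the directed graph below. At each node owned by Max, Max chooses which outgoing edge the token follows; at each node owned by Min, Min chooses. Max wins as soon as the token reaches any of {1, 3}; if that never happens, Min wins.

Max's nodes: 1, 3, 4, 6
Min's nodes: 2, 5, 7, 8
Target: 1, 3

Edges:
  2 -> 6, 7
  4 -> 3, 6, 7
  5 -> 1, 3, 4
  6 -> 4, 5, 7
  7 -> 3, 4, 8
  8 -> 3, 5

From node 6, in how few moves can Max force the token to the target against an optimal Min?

A0 = {1, 3}
A1: add {4} — 4 (Max) has 4→3.
A2: add {5, 6} — 5 (Min): all of {1, 3, 4} already in; 6 (Max) has 6→4.
6 enters the attractor at level 2, so Max can force the target in 2 moves from there.

2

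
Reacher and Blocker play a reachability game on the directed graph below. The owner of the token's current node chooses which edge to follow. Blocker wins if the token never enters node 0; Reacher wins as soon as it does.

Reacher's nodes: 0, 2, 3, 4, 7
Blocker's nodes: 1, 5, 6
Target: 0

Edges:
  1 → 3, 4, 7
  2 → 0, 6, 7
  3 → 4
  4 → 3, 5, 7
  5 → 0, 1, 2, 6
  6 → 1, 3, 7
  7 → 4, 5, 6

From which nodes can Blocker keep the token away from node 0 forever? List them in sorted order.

A0 = {0}
A1: add {2} — 2 (Reacher) has 2→0.
A2 = A1; e.g. 1 (Blocker) can still go to 3. Fixed point.
Reacher's attractor = {0, 2}; Blocker avoids the target exactly from the complement.

1, 3, 4, 5, 6, 7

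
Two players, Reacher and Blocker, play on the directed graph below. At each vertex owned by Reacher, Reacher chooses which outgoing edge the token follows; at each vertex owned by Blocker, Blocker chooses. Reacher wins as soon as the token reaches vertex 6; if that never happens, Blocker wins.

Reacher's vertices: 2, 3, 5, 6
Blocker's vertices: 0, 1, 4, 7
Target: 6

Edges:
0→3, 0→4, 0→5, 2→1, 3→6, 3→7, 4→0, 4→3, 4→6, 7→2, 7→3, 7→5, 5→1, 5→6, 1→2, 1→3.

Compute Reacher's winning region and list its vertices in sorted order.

3, 5, 6

A0 = {6}
A1: add {3, 5} — 3 (Reacher) has 3→6; 5 (Reacher) has 5→6.
A2 = A1; e.g. 0 (Blocker) can still go to 4. Fixed point.
Reacher's winning region = {3, 5, 6}.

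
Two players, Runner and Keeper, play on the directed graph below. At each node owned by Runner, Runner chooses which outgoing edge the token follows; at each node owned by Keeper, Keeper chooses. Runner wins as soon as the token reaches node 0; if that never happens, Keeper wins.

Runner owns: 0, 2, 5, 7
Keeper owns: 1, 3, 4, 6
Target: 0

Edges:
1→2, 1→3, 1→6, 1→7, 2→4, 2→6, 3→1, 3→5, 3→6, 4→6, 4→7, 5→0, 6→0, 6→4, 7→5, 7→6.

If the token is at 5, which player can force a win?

A0 = {0}
A1: add {5} — 5 (Runner) has 5→0.
5 ∈ A1, so Runner can force the target.

Runner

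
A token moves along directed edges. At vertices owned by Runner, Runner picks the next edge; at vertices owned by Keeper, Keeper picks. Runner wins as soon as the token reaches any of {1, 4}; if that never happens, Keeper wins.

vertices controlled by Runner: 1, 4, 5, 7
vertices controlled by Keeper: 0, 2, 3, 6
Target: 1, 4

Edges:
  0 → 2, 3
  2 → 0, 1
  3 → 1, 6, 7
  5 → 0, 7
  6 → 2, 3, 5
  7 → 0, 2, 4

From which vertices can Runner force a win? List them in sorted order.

1, 4, 5, 7

A0 = {1, 4}
A1: add {7} — 7 (Runner) has 7→4.
A2: add {5} — 5 (Runner) has 5→7.
A3 = A2; e.g. 0 (Keeper) can still go to 2. Fixed point.
Runner's winning region = {1, 4, 5, 7}.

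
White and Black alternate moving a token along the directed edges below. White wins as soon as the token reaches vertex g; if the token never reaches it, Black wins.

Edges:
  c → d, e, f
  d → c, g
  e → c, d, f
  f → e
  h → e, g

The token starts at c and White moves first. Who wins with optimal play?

Black

Track states (vertex, player-to-move).
A0 = {(g,White), (g,Black)}
A1: add {(d,White), (h,White)}.
A2 = A1; e.g. (c,White) stays out. (c,White) never enters ⇒ Black avoids the target.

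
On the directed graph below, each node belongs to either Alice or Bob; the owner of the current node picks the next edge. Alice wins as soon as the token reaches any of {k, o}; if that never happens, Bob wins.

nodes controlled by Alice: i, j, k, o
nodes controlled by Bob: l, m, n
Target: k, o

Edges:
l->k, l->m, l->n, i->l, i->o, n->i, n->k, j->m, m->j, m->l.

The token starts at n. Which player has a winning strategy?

Alice

A0 = {k, o}
A1: add {i} — i (Alice) has i→o.
A2: add {n} — n (Bob): all of {i, k} already in.
A3 = A2; e.g. j (Alice) has no edge into A2. Fixed point.
n ∈ A2, so Alice can force the target.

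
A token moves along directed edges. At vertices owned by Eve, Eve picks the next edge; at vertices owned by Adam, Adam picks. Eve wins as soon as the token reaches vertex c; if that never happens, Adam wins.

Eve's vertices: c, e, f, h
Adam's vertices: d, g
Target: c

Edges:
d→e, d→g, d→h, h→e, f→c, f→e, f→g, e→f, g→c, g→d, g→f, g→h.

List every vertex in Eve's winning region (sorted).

c, e, f, h

A0 = {c}
A1: add {f} — f (Eve) has f→c.
A2: add {e} — e (Eve) has e→f.
A3: add {h} — h (Eve) has h→e.
A4 = A3; e.g. d (Adam) can still go to g. Fixed point.
Eve's winning region = {c, e, f, h}.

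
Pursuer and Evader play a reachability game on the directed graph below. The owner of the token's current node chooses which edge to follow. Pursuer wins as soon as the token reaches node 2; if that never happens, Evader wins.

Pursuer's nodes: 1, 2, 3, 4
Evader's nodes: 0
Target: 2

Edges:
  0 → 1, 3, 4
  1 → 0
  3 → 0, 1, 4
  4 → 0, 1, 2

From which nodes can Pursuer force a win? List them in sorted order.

A0 = {2}
A1: add {4} — 4 (Pursuer) has 4→2.
A2: add {3} — 3 (Pursuer) has 3→4.
A3 = A2; e.g. 0 (Evader) can still go to 1. Fixed point.
Pursuer's winning region = {2, 3, 4}.

2, 3, 4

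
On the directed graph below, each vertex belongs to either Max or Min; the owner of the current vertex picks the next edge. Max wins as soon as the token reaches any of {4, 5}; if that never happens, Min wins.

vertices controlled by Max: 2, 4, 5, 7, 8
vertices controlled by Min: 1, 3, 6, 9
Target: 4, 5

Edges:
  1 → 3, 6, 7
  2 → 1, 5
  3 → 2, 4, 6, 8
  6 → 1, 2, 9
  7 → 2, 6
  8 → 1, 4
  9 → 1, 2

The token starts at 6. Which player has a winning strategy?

A0 = {4, 5}
A1: add {2, 8} — 2 (Max) has 2→5; 8 (Max) has 8→4.
A2: add {7} — 7 (Max) has 7→2.
A3 = A2; e.g. 1 (Min) can still go to 3. Fixed point.
6 never enters the attractor, so Min can avoid the target forever.

Min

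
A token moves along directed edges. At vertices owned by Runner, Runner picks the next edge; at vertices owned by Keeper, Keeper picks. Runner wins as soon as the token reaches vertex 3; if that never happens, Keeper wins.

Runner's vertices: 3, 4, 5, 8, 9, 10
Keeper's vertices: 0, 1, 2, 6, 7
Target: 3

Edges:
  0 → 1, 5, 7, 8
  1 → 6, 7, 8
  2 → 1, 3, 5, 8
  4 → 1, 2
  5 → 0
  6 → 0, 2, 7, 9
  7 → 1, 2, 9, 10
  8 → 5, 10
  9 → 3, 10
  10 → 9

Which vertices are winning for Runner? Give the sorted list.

3, 8, 9, 10

A0 = {3}
A1: add {9} — 9 (Runner) has 9→3.
A2: add {10} — 10 (Runner) has 10→9.
A3: add {8} — 8 (Runner) has 8→10.
A4 = A3; e.g. 0 (Keeper) can still go to 1. Fixed point.
Runner's winning region = {3, 8, 9, 10}.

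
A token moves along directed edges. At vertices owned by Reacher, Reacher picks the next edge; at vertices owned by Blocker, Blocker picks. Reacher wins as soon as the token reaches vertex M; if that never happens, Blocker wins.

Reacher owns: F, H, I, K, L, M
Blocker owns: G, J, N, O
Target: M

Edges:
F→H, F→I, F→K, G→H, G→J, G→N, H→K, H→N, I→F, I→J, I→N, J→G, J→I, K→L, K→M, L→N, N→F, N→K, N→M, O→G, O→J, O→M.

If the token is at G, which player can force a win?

Blocker

A0 = {M}
A1: add {K} — K (Reacher) has K→M.
A2: add {F, H} — F (Reacher) has F→K; H (Reacher) has H→K.
A3: add {I, N} — I (Reacher) has I→F; N (Blocker): all of {F, K, M} already in.
A4: add {L} — L (Reacher) has L→N.
A5 = A4; e.g. G (Blocker) can still go to J. Fixed point.
G never enters the attractor, so Blocker can avoid the target forever.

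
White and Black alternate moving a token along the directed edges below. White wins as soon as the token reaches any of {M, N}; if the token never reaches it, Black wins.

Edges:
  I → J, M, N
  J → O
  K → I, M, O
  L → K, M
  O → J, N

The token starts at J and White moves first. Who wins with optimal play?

Black

Track states (vertex, player-to-move).
A0 = {(M,White), (M,Black), (N,White), (N,Black)}
A1: add {(I,White), (K,White), (L,White), (O,White)}.
A2: add {(J,Black), (K,Black), (L,Black)}.
A3 = A2; e.g. (I,Black) stays out. (J,White) never enters ⇒ Black avoids the target.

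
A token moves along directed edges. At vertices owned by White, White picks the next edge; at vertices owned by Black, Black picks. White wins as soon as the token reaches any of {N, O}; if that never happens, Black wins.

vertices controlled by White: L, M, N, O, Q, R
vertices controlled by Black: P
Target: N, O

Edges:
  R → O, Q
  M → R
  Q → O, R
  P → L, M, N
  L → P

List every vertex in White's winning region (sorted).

M, N, O, Q, R

A0 = {N, O}
A1: add {Q, R} — Q (White) has Q→O; R (White) has R→O.
A2: add {M} — M (White) has M→R.
A3 = A2; e.g. L (White) has no edge into A2. Fixed point.
White's winning region = {M, N, O, Q, R}.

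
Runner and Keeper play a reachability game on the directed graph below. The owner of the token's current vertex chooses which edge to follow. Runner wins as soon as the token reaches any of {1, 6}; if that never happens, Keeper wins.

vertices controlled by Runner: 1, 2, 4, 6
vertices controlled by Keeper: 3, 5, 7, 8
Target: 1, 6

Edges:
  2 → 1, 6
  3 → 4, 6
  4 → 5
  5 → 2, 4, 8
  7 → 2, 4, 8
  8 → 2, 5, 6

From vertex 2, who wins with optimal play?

A0 = {1, 6}
A1: add {2} — 2 (Runner) has 2→1.
A2 = A1; e.g. 3 (Keeper) can still go to 4. Fixed point.
2 ∈ A1, so Runner can force the target.

Runner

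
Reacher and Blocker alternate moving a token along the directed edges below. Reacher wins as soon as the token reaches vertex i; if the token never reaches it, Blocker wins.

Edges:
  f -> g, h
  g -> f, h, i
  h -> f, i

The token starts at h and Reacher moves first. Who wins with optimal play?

Track states (vertex, player-to-move).
A0 = {(i,Reacher), (i,Blocker)}
A1: add {(g,Reacher), (h,Reacher)}.
(h,Reacher) ∈ A1 ⇒ Reacher forces the target.

Reacher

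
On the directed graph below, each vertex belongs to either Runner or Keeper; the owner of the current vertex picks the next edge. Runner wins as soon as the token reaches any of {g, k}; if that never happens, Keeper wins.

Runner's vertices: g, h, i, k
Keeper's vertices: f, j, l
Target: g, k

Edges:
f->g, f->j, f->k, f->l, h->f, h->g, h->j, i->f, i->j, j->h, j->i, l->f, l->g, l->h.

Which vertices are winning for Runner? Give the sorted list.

g, h, k

A0 = {g, k}
A1: add {h} — h (Runner) has h→g.
A2 = A1; e.g. f (Keeper) can still go to j. Fixed point.
Runner's winning region = {g, h, k}.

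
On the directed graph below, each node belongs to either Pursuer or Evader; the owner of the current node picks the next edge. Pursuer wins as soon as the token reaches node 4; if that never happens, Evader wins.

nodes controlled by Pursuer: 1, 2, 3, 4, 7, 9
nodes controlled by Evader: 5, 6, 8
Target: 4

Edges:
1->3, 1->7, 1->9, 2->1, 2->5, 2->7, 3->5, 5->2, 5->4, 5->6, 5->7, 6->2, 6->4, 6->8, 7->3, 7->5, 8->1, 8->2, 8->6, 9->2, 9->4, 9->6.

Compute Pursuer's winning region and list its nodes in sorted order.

A0 = {4}
A1: add {9} — 9 (Pursuer) has 9→4.
A2: add {1} — 1 (Pursuer) has 1→9.
A3: add {2} — 2 (Pursuer) has 2→1.
A4 = A3; e.g. 3 (Pursuer) has no edge into A3. Fixed point.
Pursuer's winning region = {1, 2, 4, 9}.

1, 2, 4, 9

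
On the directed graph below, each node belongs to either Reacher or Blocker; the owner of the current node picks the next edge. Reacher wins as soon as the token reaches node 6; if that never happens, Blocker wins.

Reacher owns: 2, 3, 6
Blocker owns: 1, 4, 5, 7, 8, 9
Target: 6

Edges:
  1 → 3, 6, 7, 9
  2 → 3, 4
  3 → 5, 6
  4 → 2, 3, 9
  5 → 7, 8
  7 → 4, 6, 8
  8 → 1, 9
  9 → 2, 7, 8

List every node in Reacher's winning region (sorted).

A0 = {6}
A1: add {3} — 3 (Reacher) has 3→6.
A2: add {2} — 2 (Reacher) has 2→3.
A3 = A2; e.g. 1 (Blocker) can still go to 7. Fixed point.
Reacher's winning region = {2, 3, 6}.

2, 3, 6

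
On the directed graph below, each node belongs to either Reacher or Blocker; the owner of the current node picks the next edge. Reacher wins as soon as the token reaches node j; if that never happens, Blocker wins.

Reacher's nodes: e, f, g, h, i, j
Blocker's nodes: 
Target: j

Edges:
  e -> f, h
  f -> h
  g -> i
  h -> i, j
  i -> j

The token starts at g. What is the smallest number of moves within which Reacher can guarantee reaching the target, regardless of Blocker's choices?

A0 = {j}
A1: add {h, i} — h (Reacher) has h→j; i (Reacher) has i→j.
A2: add {e, f, g} — e (Reacher) has e→h; f (Reacher) has f→h; g (Reacher) has g→i.
A2 = all vertices. Fixed point.
g enters the attractor at level 2, so Reacher can force the target in 2 moves from there.

2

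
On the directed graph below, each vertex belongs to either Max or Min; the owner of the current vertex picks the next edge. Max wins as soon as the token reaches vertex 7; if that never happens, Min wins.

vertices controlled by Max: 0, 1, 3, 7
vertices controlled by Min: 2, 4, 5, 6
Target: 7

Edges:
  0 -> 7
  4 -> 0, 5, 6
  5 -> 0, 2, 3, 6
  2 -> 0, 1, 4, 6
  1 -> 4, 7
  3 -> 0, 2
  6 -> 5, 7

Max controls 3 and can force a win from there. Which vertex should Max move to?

A0 = {7}
A1: add {0, 1} — 0 (Max) has 0→7; 1 (Max) has 1→7.
A2: add {3} — 3 (Max) has 3→0.
A3 = A2; e.g. 2 (Min) can still go to 4. Fixed point.
From 3, successor 0 is in the attractor (rank 1); the other successor 2 is not.

0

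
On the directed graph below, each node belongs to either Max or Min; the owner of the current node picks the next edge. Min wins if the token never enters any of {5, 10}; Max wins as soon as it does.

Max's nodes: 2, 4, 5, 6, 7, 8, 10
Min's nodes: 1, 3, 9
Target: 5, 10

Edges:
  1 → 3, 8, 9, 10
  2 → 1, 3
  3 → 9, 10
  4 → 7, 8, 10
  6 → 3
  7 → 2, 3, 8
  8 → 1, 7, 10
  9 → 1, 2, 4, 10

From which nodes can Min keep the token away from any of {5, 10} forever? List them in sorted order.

A0 = {5, 10}
A1: add {4, 8} — 4 (Max) has 4→10; 8 (Max) has 8→10.
A2: add {7} — 7 (Max) has 7→8.
A3 = A2; e.g. 1 (Min) can still go to 3. Fixed point.
Max's attractor = {4, 5, 7, 8, 10}; Min avoids the target exactly from the complement.

1, 2, 3, 6, 9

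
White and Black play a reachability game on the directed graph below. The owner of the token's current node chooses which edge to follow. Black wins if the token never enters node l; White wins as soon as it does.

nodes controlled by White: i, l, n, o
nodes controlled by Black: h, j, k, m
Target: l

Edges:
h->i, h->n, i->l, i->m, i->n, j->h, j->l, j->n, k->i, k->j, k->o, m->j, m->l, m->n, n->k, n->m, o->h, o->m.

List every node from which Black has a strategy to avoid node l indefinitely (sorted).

A0 = {l}
A1: add {i} — i (White) has i→l.
A2 = A1; e.g. h (Black) can still go to n. Fixed point.
White's attractor = {i, l}; Black avoids the target exactly from the complement.

h, j, k, m, n, o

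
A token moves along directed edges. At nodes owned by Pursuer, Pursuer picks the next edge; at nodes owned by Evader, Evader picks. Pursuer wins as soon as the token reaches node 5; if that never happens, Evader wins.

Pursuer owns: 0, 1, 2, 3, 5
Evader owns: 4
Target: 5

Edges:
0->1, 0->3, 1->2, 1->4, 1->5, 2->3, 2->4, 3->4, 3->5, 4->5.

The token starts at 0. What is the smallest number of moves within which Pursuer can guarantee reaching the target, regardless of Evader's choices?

2

A0 = {5}
A1: add {1, 3, 4} — 1 (Pursuer) has 1→5; 3 (Pursuer) has 3→5; 4 (Evader): all of {5} already in.
A2: add {0, 2} — 0 (Pursuer) has 0→1; 2 (Pursuer) has 2→3.
A2 = all vertices. Fixed point.
0 enters the attractor at level 2, so Pursuer can force the target in 2 moves from there.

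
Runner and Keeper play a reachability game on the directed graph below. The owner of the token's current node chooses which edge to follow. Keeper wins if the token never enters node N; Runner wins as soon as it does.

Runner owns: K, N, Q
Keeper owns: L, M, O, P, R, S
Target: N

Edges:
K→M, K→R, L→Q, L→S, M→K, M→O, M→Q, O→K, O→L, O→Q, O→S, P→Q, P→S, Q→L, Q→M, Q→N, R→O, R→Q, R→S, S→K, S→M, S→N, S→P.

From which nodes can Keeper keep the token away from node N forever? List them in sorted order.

K, L, M, O, P, R, S

A0 = {N}
A1: add {Q} — Q (Runner) has Q→N.
A2 = A1; e.g. K (Runner) has no edge into A1. Fixed point.
Runner's attractor = {N, Q}; Keeper avoids the target exactly from the complement.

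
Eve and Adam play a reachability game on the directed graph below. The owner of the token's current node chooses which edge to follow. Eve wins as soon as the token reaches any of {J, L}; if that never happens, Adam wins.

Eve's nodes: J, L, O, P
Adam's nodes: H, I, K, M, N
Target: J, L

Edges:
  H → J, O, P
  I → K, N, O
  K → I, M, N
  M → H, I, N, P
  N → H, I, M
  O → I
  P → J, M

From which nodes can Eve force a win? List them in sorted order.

A0 = {J, L}
A1: add {P} — P (Eve) has P→J.
A2 = A1; e.g. H (Adam) can still go to O. Fixed point.
Eve's winning region = {J, L, P}.

J, L, P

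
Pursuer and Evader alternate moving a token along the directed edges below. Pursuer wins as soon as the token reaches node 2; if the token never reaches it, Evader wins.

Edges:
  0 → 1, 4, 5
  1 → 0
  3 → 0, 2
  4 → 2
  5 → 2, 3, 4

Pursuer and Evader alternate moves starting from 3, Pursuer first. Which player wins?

Track states (vertex, player-to-move).
A0 = {(2,Pursuer), (2,Evader)}
A1: add {(3,Pursuer), (4,Pursuer), (4,Evader), (5,Pursuer)}.
(3,Pursuer) ∈ A1 ⇒ Pursuer forces the target.

Pursuer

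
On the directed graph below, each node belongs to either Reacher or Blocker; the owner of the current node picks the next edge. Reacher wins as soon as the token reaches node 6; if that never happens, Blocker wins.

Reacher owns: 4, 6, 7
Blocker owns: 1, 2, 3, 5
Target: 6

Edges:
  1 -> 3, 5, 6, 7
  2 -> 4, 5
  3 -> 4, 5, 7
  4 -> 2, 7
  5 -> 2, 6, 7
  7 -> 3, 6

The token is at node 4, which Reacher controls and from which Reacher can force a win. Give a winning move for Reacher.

7

A0 = {6}
A1: add {7} — 7 (Reacher) has 7→6.
A2: add {4} — 4 (Reacher) has 4→7.
A3 = A2; e.g. 1 (Blocker) can still go to 3. Fixed point.
From 4, successor 7 is in the attractor (rank 1); the other successor 2 is not.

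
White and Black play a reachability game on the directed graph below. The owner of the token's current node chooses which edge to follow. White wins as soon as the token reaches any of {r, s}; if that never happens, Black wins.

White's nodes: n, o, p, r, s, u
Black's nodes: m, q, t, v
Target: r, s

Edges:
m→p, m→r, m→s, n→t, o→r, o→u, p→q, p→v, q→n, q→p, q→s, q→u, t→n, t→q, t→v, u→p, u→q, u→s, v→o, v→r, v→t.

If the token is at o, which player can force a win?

A0 = {r, s}
A1: add {o, u} — o (White) has o→r; u (White) has u→s.
A2 = A1; e.g. m (Black) can still go to p. Fixed point.
o ∈ A1, so White can force the target.

White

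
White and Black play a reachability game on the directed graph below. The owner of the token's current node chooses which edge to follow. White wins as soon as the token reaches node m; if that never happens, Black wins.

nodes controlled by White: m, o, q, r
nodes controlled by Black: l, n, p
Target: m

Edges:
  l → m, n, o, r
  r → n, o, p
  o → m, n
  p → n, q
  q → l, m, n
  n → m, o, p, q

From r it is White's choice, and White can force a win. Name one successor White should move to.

o

A0 = {m}
A1: add {o, q} — o (White) has o→m; q (White) has q→m.
A2: add {r} — r (White) has r→o.
A3 = A2; e.g. l (Black) can still go to n. Fixed point.
From r, successor o is in the attractor (rank 1); the other successors n, p are not.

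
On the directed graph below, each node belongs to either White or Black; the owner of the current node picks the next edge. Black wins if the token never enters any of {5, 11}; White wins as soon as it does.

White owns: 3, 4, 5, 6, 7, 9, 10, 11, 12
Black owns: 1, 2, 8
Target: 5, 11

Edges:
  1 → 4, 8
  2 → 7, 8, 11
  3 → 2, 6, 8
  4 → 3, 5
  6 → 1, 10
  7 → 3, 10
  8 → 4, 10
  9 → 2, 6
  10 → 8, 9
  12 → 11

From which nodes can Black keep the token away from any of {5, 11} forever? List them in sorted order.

A0 = {5, 11}
A1: add {4, 12} — 4 (White) has 4→5; 12 (White) has 12→11.
A2 = A1; e.g. 1 (Black) can still go to 8. Fixed point.
White's attractor = {4, 5, 11, 12}; Black avoids the target exactly from the complement.

1, 2, 3, 6, 7, 8, 9, 10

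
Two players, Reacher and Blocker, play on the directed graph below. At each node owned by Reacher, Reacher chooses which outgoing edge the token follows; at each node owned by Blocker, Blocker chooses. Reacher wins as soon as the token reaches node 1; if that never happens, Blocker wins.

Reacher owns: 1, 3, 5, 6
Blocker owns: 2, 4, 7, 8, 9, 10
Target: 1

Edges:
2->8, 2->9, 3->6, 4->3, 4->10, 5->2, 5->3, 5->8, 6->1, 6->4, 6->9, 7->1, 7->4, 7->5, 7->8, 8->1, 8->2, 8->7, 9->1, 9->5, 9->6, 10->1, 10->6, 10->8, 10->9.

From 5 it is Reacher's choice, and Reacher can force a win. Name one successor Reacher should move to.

3

A0 = {1}
A1: add {6} — 6 (Reacher) has 6→1.
A2: add {3} — 3 (Reacher) has 3→6.
A3: add {5} — 5 (Reacher) has 5→3.
A4: add {9} — 9 (Blocker): all of {1, 5, 6} already in.
A5 = A4; e.g. 2 (Blocker) can still go to 8. Fixed point.
From 5, successor 3 is in the attractor (rank 2); the other successors 2, 8 are not.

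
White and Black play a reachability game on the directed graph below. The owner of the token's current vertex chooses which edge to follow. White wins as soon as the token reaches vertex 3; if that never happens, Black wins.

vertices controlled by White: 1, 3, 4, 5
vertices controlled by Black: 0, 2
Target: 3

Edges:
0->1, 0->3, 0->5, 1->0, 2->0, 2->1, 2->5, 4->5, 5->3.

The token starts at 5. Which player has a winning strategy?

White

A0 = {3}
A1: add {5} — 5 (White) has 5→3.
5 ∈ A1, so White can force the target.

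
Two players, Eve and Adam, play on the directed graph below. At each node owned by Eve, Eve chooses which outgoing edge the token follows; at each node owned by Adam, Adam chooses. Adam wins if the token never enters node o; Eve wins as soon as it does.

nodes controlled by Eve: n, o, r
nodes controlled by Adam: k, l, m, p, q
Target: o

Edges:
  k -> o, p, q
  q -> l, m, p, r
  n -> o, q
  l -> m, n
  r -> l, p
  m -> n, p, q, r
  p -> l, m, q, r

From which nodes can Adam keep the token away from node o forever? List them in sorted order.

k, l, m, p, q, r

A0 = {o}
A1: add {n} — n (Eve) has n→o.
A2 = A1; e.g. k (Adam) can still go to p. Fixed point.
Eve's attractor = {n, o}; Adam avoids the target exactly from the complement.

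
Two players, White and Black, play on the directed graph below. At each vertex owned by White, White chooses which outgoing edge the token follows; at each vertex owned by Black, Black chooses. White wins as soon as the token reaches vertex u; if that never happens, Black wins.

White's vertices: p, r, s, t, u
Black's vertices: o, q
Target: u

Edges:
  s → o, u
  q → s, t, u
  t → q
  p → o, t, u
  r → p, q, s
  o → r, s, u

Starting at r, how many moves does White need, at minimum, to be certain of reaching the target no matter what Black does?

A0 = {u}
A1: add {p, s} — p (White) has p→u; s (White) has s→u.
A2: add {r} — r (White) has r→p.
r enters the attractor at level 2, so White can force the target in 2 moves from there.

2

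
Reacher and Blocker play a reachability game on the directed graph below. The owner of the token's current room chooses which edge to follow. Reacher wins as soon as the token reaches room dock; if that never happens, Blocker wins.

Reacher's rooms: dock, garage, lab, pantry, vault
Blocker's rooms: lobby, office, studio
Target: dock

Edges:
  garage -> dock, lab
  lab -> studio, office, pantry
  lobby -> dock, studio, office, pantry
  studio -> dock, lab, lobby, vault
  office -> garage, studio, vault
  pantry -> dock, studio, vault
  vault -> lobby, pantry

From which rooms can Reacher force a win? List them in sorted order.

dock, garage, lab, pantry, vault

A0 = {dock}
A1: add {garage, pantry} — garage (Reacher) has garage→dock; pantry (Reacher) has pantry→dock.
A2: add {lab, vault} — lab (Reacher) has lab→pantry; vault (Reacher) has vault→pantry.
A3 = A2; e.g. lobby (Blocker) can still go to studio. Fixed point.
Reacher's winning region = {dock, garage, lab, pantry, vault}.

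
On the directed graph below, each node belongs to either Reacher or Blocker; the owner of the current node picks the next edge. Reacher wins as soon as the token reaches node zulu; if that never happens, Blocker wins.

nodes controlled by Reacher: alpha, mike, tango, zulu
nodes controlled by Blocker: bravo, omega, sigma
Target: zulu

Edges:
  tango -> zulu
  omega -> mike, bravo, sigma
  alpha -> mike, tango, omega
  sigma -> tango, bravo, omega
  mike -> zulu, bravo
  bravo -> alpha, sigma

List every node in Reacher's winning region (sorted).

A0 = {zulu}
A1: add {mike, tango} — mike (Reacher) has mike→zulu; tango (Reacher) has tango→zulu.
A2: add {alpha} — alpha (Reacher) has alpha→mike.
A3 = A2; e.g. bravo (Blocker) can still go to sigma. Fixed point.
Reacher's winning region = {alpha, mike, tango, zulu}.

alpha, mike, tango, zulu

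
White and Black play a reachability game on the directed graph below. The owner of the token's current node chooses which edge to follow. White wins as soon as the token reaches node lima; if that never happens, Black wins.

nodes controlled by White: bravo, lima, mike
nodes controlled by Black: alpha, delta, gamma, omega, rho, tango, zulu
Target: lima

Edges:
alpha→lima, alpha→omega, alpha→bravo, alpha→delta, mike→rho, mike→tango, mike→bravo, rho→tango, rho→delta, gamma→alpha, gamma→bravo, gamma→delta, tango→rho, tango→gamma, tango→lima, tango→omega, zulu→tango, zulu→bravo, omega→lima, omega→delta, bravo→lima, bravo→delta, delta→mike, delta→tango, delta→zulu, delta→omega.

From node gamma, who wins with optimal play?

Black

A0 = {lima}
A1: add {bravo} — bravo (White) has bravo→lima.
A2: add {mike} — mike (White) has mike→bravo.
A3 = A2; e.g. alpha (Black) can still go to omega. Fixed point.
gamma never enters the attractor, so Black can avoid the target forever.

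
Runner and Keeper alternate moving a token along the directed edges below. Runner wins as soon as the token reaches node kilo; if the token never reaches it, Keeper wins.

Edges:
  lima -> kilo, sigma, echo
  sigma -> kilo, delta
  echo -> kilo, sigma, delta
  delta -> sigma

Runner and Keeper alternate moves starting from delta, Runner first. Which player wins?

Track states (vertex, player-to-move).
A0 = {(kilo,Runner), (kilo,Keeper)}
A1: add {(lima,Runner), (sigma,Runner), (echo,Runner)}.
A2: add {(lima,Keeper), (delta,Keeper)}.
A3 = A2; e.g. (sigma,Keeper) stays out. (delta,Runner) never enters ⇒ Keeper avoids the target.

Keeper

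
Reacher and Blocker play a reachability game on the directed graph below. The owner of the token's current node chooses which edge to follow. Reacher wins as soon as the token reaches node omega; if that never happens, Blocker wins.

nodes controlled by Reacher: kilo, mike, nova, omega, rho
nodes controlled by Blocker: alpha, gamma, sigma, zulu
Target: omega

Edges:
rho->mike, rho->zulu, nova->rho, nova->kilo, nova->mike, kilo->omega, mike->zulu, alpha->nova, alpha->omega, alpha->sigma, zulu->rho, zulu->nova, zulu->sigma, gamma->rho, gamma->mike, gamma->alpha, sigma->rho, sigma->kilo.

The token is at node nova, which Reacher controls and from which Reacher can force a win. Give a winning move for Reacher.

kilo

A0 = {omega}
A1: add {kilo} — kilo (Reacher) has kilo→omega.
A2: add {nova} — nova (Reacher) has nova→kilo.
A3 = A2; e.g. rho (Reacher) has no edge into A2. Fixed point.
From nova, successor kilo is in the attractor (rank 1); the other successors mike, rho are not.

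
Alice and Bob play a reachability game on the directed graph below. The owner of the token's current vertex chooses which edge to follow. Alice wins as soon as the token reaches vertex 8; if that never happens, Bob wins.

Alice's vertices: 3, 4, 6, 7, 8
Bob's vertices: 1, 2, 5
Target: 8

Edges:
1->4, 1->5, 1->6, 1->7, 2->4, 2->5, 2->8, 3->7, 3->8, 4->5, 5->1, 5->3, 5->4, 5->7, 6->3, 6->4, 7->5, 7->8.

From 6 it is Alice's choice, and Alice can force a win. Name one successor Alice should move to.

A0 = {8}
A1: add {3, 7} — 3 (Alice) has 3→8; 7 (Alice) has 7→8.
A2: add {6} — 6 (Alice) has 6→3.
A3 = A2; e.g. 1 (Bob) can still go to 4. Fixed point.
From 6, successor 3 is in the attractor (rank 1); the other successor 4 is not.

3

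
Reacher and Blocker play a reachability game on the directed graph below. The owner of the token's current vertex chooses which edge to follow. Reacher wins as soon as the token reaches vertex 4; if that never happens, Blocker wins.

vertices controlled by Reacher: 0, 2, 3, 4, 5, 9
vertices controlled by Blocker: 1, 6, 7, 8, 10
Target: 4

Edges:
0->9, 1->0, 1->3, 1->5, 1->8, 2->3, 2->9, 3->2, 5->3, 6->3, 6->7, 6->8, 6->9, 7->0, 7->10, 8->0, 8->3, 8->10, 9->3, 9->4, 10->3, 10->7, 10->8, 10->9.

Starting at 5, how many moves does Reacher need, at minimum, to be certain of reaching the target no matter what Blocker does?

4

A0 = {4}
A1: add {9} — 9 (Reacher) has 9→4.
A2: add {0, 2} — 0 (Reacher) has 0→9; 2 (Reacher) has 2→9.
A3: add {3} — 3 (Reacher) has 3→2.
A4: add {5} — 5 (Reacher) has 5→3.
A5 = A4; e.g. 1 (Blocker) can still go to 8. Fixed point.
5 enters the attractor at level 4, so Reacher can force the target in 4 moves from there.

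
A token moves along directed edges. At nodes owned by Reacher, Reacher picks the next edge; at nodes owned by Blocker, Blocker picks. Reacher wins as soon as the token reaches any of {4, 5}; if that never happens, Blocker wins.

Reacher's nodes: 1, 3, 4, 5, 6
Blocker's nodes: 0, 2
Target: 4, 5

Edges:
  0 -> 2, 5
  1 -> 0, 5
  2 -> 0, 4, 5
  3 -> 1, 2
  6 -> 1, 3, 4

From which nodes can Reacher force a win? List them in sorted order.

A0 = {4, 5}
A1: add {1, 6} — 1 (Reacher) has 1→5; 6 (Reacher) has 6→4.
A2: add {3} — 3 (Reacher) has 3→1.
A3 = A2; e.g. 0 (Blocker) can still go to 2. Fixed point.
Reacher's winning region = {1, 3, 4, 5, 6}.

1, 3, 4, 5, 6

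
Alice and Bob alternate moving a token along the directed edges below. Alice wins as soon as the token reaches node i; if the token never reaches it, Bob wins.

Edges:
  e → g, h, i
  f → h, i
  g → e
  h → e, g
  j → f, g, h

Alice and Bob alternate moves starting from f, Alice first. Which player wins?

Track states (vertex, player-to-move).
A0 = {(i,Alice), (i,Bob)}
A1: add {(e,Alice), (f,Alice)}.
(f,Alice) ∈ A1 ⇒ Alice forces the target.

Alice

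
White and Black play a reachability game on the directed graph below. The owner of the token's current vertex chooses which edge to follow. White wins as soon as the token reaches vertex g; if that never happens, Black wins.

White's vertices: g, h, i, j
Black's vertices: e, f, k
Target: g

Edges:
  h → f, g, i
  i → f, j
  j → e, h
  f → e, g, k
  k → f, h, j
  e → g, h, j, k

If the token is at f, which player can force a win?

Black

A0 = {g}
A1: add {h} — h (White) has h→g.
A2: add {j} — j (White) has j→h.
A3: add {i} — i (White) has i→j.
A4 = A3; e.g. e (Black) can still go to k. Fixed point.
f never enters the attractor, so Black can avoid the target forever.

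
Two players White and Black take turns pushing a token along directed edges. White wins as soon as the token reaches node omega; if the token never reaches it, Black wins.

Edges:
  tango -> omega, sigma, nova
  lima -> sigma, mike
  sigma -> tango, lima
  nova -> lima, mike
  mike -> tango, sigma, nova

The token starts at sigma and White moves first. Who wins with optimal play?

Track states (vertex, player-to-move).
A0 = {(omega,White), (omega,Black)}
A1: add {(tango,White)}.
A2 = A1; e.g. (tango,Black) stays out. (sigma,White) never enters ⇒ Black avoids the target.

Black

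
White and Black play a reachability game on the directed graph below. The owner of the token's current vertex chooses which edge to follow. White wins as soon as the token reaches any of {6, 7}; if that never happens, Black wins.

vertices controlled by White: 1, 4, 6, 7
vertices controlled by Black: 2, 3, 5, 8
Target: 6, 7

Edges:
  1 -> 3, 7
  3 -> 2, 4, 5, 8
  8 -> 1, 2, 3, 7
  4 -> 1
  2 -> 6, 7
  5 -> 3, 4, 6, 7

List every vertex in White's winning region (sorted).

1, 2, 4, 6, 7

A0 = {6, 7}
A1: add {1, 2} — 1 (White) has 1→7; 2 (Black): all of {6, 7} already in.
A2: add {4} — 4 (White) has 4→1.
A3 = A2; e.g. 3 (Black) can still go to 5. Fixed point.
White's winning region = {1, 2, 4, 6, 7}.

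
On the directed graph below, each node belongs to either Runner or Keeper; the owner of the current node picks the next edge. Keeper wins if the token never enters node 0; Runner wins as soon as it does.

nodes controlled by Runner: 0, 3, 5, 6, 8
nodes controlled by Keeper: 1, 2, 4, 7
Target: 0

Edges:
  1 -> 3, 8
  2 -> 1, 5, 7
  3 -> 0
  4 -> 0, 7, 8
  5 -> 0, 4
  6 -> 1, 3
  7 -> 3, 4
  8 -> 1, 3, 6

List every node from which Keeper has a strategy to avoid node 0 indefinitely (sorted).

A0 = {0}
A1: add {3, 5} — 3 (Runner) has 3→0; 5 (Runner) has 5→0.
A2: add {6, 8} — 6 (Runner) has 6→3; 8 (Runner) has 8→3.
A3: add {1} — 1 (Keeper): all of {3, 8} already in.
A4 = A3; e.g. 2 (Keeper) can still go to 7. Fixed point.
Runner's attractor = {0, 1, 3, 5, 6, 8}; Keeper avoids the target exactly from the complement.

2, 4, 7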